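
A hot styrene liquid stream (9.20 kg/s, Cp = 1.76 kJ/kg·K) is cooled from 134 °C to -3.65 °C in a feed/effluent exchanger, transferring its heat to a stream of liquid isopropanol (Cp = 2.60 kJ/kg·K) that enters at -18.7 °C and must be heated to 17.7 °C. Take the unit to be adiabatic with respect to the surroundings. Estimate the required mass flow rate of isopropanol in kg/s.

Heat released by hot stream: Q = 9.20 × 1.76 × (134 − -3.65) = 2228.8 kJ/s
Energy balance on cold side (adiabatic exchanger): Q = ṁ_c·Cp_c·(T_c,out − T_c,in)
ṁ_c = 2228.8 / [2.60 × (17.7 − -18.7)] = 23.551 kg/s

ṁ_c = 23.6 kg/s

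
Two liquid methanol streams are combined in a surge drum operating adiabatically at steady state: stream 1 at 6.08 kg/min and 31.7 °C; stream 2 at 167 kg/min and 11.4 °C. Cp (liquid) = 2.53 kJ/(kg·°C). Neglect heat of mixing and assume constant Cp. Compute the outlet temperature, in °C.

T_out = 12.1 °C

No heat crosses the boundary, so H_out = H_in.
Σ ṁᵢCp,ᵢTᵢ = 6.08×2.53×31.7 + 167×2.53×11.4 = 5304.2
Σ ṁᵢCp,ᵢ = 6.08×2.53 + 167×2.53 = 437.89
T_out = 5304.2 / 437.89 = 12.113 °C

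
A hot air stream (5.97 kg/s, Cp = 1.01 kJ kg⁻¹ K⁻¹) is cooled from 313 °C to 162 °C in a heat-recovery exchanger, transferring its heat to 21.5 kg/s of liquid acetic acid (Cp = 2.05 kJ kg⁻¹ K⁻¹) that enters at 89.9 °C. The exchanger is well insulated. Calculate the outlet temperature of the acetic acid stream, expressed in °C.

T_c,out = 111 °C

Heat released by hot stream: Q = 5.97 × 1.01 × (313 − 162) = 910.48 kJ/s
Energy balance on cold side (adiabatic exchanger): Q = ṁ_c·Cp_c·(T_c,out − T_c,in)
T_c,out = 89.9 + 910.48/(21.5 × 2.05) = 110.56 °C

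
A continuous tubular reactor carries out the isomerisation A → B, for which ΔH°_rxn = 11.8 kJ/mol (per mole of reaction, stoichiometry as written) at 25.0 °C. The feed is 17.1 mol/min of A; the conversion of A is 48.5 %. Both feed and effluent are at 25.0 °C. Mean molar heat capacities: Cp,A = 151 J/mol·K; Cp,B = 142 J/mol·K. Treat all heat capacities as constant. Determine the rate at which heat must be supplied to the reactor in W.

Q_in = 1630 W

Extent of reaction ξ = 0.485 × 17.1 = 8.2935 mol/min
Reaction term: ξ·ΔH°_rxn = 8.2935 × 11.8 = 97.863 kJ/min
Q = ΔH = 97.863 kJ/min = 1.6311 kW
Heat supplied = 1631.1 W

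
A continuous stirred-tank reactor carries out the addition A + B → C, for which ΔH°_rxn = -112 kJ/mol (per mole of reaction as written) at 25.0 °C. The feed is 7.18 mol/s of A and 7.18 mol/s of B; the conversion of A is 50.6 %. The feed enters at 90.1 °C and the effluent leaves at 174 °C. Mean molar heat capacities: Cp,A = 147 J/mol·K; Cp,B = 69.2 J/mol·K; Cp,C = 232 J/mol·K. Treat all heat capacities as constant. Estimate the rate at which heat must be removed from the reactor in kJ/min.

Q_out = 16100 kJ/min

Extent of reaction ξ = 0.506 × 7.18 = 3.6331 mol/s
Reaction term: ξ·ΔH°_rxn = 3.6331 × -112 = -406.9 kJ/s
Sensible, feed 90.1→25 °C: -101.06 kJ/s
Outlet flows (mol/s): A 3.5469, B 3.5469, C 3.6331
Sensible, products 25→174 °C: 239.85 kJ/s
Q = ΔH = -268.11 kJ/s = -268.11 kW
Heat removed = 16087 kJ/min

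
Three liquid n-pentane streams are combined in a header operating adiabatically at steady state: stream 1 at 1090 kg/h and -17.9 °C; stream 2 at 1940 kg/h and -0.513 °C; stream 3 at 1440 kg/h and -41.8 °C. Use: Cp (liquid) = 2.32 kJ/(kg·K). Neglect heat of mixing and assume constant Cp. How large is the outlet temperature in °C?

T_out = -18.1 °C

No heat crosses the boundary, so H_out = H_in.
T_out = Σ ṁᵢCp,ᵢTᵢ / Σ ṁᵢCp,ᵢ
      = -187220 / 10370 = -18.053 °C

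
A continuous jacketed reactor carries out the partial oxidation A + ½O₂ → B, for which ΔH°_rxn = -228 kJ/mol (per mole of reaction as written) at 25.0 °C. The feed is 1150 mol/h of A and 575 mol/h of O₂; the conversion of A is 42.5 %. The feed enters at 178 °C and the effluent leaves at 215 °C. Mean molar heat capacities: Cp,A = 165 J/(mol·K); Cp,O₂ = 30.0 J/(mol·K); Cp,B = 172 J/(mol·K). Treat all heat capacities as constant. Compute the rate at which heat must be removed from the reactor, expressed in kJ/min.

Q_out = 1740 kJ/min

Extent of reaction ξ = 0.425 × 1150 = 488.75 mol/h
Reaction term: ξ·ΔH°_rxn = 488.75 × -228 = -111440 kJ/h
Sensible, feed 178→25 °C: -31671 kJ/h
Outlet flows (mol/h): A 661.25, O₂ 330.62, B 488.75
Sensible, products 25→215 °C: 38587 kJ/h
Q = ΔH = -104520 kJ/h = -29.033 kW
Heat removed = 1742 kJ/min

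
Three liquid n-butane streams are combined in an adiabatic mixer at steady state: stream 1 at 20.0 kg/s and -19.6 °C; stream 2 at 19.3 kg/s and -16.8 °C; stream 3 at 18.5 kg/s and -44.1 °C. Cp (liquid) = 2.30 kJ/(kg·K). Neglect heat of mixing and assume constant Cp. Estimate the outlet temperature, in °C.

T_out = -26.5 °C

No heat crosses the boundary, so H_out = H_in.
Σ ṁᵢCp,ᵢTᵢ = 20.0×2.30×-19.6 + 19.3×2.30×-16.8 + 18.5×2.30×-44.1 = -3523.8
Σ ṁᵢCp,ᵢ = 20.0×2.30 + 19.3×2.30 + 18.5×2.30 = 132.94
T_out = -3523.8 / 132.94 = -26.507 °C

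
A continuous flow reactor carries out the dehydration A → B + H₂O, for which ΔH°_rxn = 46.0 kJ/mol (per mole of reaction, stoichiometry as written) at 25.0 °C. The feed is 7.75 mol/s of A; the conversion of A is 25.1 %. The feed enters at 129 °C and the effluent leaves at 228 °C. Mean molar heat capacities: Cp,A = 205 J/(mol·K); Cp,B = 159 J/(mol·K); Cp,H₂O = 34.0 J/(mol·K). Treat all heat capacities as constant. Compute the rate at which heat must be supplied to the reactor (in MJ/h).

Extent of reaction ξ = 0.251 × 7.75 = 1.9452 mol/s
Reaction term: ξ·ΔH°_rxn = 1.9452 × 46.0 = 89.481 kJ/s
Sensible, feed 129→25 °C: -165.23 kJ/s
Outlet flows (mol/s): A 5.8048, B 1.9452, H₂O 1.9452
Sensible, products 25→228 °C: 317.78 kJ/s
Q = ΔH = 242.03 kJ/s = 242.03 kW
Heat supplied = 871.3 MJ/h

Q_in = 871 MJ/h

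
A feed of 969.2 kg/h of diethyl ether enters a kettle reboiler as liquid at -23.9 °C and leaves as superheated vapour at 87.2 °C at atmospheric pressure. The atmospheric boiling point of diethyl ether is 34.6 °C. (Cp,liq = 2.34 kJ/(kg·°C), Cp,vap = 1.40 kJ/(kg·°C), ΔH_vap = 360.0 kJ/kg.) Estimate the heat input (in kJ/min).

liquid -23.9→34.6 °C: 136.89 kJ/kg
vaporisation at 34.6 °C: 360 kJ/kg
vapour 34.6→87.2 °C: 73.64 kJ/kg
Δh = 136.89 + 360 + 73.64 = 570.53 kJ/kg
Q = ṁ·Δh = 969.2 kg/h × 570.53 kJ/kg = 552960 kJ/h
|Q| = 153.6 kW = 9216 kJ/min

Q = 9220 kJ/min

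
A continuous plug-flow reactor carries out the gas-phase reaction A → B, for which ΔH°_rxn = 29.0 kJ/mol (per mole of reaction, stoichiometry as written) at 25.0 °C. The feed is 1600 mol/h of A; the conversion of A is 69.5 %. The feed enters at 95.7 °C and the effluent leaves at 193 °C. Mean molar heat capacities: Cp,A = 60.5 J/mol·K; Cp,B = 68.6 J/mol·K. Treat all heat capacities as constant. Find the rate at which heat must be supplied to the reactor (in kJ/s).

Extent of reaction ξ = 0.695 × 1600 = 1112 mol/h
Reaction term: ξ·ΔH°_rxn = 1112 × 29.0 = 32248 kJ/h
Sensible, feed 95.7→25 °C: -6843.8 kJ/h
Outlet flows (mol/h): A 488, B 1112
Sensible, products 25→193 °C: 17776 kJ/h
Q = ΔH = 43180 kJ/h = 11.994 kW
Heat supplied = 11.994 kJ/s

Q_in = 12.0 kJ/s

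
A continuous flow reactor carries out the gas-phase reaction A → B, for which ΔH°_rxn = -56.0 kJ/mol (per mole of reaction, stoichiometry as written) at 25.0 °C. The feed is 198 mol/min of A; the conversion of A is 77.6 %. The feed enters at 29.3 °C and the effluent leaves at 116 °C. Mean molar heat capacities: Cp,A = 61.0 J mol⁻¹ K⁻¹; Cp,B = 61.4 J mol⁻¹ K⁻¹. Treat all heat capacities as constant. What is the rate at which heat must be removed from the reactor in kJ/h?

Extent of reaction ξ = 0.776 × 198 = 153.65 mol/min
Reaction term: ξ·ΔH°_rxn = 153.65 × -56.0 = -8604.3 kJ/min
Sensible, feed 29.3→25 °C: -51.935 kJ/min
Outlet flows (mol/min): A 44.352, B 153.65
Sensible, products 25→116 °C: 1104.7 kJ/min
Q = ΔH = -7551.5 kJ/min = -125.86 kW
Heat removed = 453090 kJ/h

Q_out = 453000 kJ/h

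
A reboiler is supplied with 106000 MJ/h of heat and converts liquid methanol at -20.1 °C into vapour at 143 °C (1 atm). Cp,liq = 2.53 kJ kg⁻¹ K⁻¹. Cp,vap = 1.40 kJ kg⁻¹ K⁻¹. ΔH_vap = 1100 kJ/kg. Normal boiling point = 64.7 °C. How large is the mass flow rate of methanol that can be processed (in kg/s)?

ṁ = 20.7 kg/s

Δh = 2.53×(64.7−-20.1) + 1100 + 1.40×(143−64.7) = 1424.2 kJ/kg
Q = 106000 MJ/h = 29444 kJ/s = 29444 kJ/s
ṁ = Q/Δh = 29444 / 1424.2 = 20.675 kg/s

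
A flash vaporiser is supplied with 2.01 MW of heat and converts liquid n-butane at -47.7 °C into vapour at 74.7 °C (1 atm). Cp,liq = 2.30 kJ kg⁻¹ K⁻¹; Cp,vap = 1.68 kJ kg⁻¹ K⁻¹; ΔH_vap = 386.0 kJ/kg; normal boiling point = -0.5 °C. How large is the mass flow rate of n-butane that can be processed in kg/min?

Δh = 2.30×(-0.5−-47.7) + 386.0 + 1.68×(74.7−-0.5) = 620.9 kJ/kg
Q = 2.01 MW = 2010 kJ/s = 120600 kJ/min
ṁ = Q/Δh = 120600 / 620.9 = 194.24 kg/min

ṁ = 194 kg/min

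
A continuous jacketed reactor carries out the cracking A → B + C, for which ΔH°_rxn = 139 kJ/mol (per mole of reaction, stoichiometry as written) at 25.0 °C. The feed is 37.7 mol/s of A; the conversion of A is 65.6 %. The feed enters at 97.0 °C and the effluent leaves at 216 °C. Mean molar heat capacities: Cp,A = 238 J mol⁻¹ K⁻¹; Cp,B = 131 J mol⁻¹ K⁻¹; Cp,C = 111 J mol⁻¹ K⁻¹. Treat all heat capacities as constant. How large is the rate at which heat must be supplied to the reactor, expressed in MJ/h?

Extent of reaction ξ = 0.656 × 37.7 = 24.731 mol/s
Reaction term: ξ·ΔH°_rxn = 24.731 × 139 = 3437.6 kJ/s
Sensible, feed 97.0→25 °C: -646.03 kJ/s
Outlet flows (mol/s): A 12.969, B 24.731, C 24.731
Sensible, products 25→216 °C: 1732.7 kJ/s
Q = ΔH = 4524.3 kJ/s = 4524.3 kW
Heat supplied = 16287 MJ/h

Q_in = 16300 MJ/h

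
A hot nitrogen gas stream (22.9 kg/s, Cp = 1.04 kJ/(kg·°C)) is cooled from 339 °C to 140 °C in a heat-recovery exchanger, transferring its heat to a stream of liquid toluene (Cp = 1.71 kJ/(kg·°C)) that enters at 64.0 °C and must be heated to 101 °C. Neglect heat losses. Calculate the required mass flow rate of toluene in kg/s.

ṁ_c = 74.9 kg/s

Heat released by hot stream: Q = 22.9 × 1.04 × (339 − 140) = 4739.4 kJ/s
Energy balance on cold side (adiabatic exchanger): Q = ṁ_c·Cp_c·(T_c,out − T_c,in)
ṁ_c = 4739.4 / [1.71 × (101 − 64.0)] = 74.907 kg/s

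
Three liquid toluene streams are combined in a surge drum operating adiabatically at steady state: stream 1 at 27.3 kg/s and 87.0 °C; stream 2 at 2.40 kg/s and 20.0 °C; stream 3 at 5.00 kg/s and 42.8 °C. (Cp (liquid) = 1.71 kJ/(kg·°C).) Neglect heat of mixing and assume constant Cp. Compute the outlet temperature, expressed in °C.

T_out = 76.0 °C

No heat crosses the boundary, so H_out = H_in.
Σ ṁᵢCp,ᵢTᵢ = 27.3×1.71×87.0 + 2.40×1.71×20.0 + 5.00×1.71×42.8 = 4509.4
Σ ṁᵢCp,ᵢ = 27.3×1.71 + 2.40×1.71 + 5.00×1.71 = 59.337
T_out = 4509.4 / 59.337 = 75.997 °C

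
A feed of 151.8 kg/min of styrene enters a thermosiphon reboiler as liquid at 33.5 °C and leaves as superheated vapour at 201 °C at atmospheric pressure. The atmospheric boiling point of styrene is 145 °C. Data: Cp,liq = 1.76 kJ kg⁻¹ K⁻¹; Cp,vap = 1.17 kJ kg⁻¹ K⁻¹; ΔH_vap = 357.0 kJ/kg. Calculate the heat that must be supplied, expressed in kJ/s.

liquid 33.5→145 °C: 196.24 kJ/kg
vaporisation at 145 °C: 357 kJ/kg
vapour 145→201 °C: 65.52 kJ/kg
Δh = 196.24 + 357 + 65.52 = 618.76 kJ/kg
Q = ṁ·Δh = 151.8 kg/min × 618.76 kJ/kg = 93928 kJ/min
|Q| = 1565.5 kW

Q = 1570 kJ/s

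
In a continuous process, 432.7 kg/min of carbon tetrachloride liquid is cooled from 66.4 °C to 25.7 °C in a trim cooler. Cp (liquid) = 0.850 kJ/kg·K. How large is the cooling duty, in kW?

Q = ṁ·Cp·ΔT = 432.7 × 0.850 × (25.7 − 66.4) = -14969 kJ/min
Converting: 14969 / 60 s = 249.49 kW

Q_c = 249 kW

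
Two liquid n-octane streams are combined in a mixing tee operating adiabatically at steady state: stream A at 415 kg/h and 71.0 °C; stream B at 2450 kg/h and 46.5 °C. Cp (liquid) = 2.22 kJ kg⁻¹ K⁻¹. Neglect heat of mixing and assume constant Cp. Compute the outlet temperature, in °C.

Adiabatic, steady state ⇒ Σ ṁᵢCp,ᵢ(T_out − Tᵢ) = 0
Σ ṁᵢCp,ᵢTᵢ = 415×2.22×71.0 + 2450×2.22×46.5 = 318330
Σ ṁᵢCp,ᵢ = 415×2.22 + 2450×2.22 = 6360.3
T_out = 318330 / 6360.3 = 50.049 °C

T_out = 50.0 °C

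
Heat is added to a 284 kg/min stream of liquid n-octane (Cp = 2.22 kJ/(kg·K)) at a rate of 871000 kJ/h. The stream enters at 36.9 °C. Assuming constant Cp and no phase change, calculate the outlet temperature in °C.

Q = 871000 kJ/h = 14517 kJ/min
ΔT = Q/(ṁ·Cp) = 14517/(284×2.22) = 23.025 K
T_out = 36.9 + 23.025 = 59.925 °C

T_out = 59.9 °C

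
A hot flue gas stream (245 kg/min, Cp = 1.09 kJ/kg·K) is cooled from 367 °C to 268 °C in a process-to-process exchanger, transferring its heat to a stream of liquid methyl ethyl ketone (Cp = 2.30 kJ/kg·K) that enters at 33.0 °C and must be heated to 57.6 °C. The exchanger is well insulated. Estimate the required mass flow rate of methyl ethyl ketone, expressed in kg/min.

Heat released by hot stream: Q = 245 × 1.09 × (367 − 268) = 26438 kJ/min
Energy balance on cold side (adiabatic exchanger): Q = ṁ_c·Cp_c·(T_c,out − T_c,in)
ṁ_c = 26438 / [2.30 × (57.6 − 33.0)] = 467.27 kg/min

ṁ_c = 467 kg/min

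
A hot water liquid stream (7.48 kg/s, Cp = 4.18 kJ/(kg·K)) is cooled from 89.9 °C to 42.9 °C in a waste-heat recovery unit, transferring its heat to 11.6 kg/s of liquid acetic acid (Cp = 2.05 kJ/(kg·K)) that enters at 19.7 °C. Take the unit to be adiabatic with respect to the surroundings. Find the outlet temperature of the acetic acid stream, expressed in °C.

T_c,out = 81.5 °C

Heat released by hot stream: Q = 7.48 × 4.18 × (89.9 − 42.9) = 1469.5 kJ/s
Energy balance on cold side (adiabatic exchanger): Q = ṁ_c·Cp_c·(T_c,out − T_c,in)
T_c,out = 19.7 + 1469.5/(11.6 × 2.05) = 81.497 °C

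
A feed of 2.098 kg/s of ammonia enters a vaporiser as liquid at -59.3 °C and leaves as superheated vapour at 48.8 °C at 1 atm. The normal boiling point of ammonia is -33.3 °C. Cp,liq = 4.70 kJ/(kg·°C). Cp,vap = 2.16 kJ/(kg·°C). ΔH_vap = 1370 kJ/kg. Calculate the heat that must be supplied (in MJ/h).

liquid -59.3→-33.3 °C: 122.2 kJ/kg
vaporisation at -33.3 °C: 1370 kJ/kg
vapour -33.3→48.8 °C: 177.34 kJ/kg
Δh = 122.2 + 1370 + 177.34 = 1669.5 kJ/kg
Q = ṁ·Δh = 2.098 kg/s × 1669.5 kJ/kg = 3502.7 kJ/s
|Q| = 3502.7 kW = 12610 MJ/h

Q = 12600 MJ/h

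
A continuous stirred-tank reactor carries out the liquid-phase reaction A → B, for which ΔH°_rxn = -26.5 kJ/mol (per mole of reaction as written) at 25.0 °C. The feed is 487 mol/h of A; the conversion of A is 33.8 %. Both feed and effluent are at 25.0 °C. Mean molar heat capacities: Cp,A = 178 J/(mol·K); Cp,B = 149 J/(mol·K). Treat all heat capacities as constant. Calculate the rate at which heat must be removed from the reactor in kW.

Q_out = 1.21 kW

Extent of reaction ξ = 0.338 × 487 = 164.61 mol/h
Reaction term: ξ·ΔH°_rxn = 164.61 × -26.5 = -4362.1 kJ/h
Q = ΔH = -4362.1 kJ/h = -1.2117 kW
Heat removed = 1.2117 kW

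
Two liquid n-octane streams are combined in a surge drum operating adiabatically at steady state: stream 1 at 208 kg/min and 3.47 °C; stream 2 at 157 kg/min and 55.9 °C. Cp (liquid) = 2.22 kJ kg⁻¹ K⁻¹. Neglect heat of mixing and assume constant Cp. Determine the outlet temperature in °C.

T_out = 26.0 °C

Adiabatic, steady state ⇒ Σ ṁᵢCp,ᵢ(T_out − Tᵢ) = 0
T_out = Σ ṁᵢCp,ᵢTᵢ / Σ ṁᵢCp,ᵢ
      = 21086 / 810.3 = 26.022 °C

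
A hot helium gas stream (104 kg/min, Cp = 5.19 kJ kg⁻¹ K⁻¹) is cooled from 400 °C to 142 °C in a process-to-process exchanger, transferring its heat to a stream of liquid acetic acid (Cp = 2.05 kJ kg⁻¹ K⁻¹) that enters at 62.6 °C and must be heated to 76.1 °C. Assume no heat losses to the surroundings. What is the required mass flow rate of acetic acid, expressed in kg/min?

ṁ_c = 5030 kg/min

Heat released by hot stream: Q = 104 × 5.19 × (400 − 142) = 139260 kJ/min
Energy balance on cold side (adiabatic exchanger): Q = ṁ_c·Cp_c·(T_c,out − T_c,in)
ṁ_c = 139260 / [2.05 × (76.1 − 62.6)] = 5031.9 kg/min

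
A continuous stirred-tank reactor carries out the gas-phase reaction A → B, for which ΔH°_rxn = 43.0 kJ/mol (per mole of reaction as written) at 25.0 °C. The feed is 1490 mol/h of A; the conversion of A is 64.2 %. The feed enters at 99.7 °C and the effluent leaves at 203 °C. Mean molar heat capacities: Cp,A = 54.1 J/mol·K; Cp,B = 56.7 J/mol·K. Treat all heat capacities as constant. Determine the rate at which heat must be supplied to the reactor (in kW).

Extent of reaction ξ = 0.642 × 1490 = 956.58 mol/h
Reaction term: ξ·ΔH°_rxn = 956.58 × 43.0 = 41133 kJ/h
Sensible, feed 99.7→25 °C: -6021.5 kJ/h
Outlet flows (mol/h): A 533.42, B 956.58
Sensible, products 25→203 °C: 14791 kJ/h
Q = ΔH = 49903 kJ/h = 13.862 kW
Heat supplied = 13.862 kW

Q_in = 13.9 kW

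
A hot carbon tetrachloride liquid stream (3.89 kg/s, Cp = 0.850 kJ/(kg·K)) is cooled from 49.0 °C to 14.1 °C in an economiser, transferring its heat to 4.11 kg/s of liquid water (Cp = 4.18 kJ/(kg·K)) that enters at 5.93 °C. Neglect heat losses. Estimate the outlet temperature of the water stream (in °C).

T_c,out = 12.6 °C

Heat released by hot stream: Q = 3.89 × 0.850 × (49.0 − 14.1) = 115.4 kJ/s
Energy balance on cold side (adiabatic exchanger): Q = ṁ_c·Cp_c·(T_c,out − T_c,in)
T_c,out = 5.93 + 115.4/(4.11 × 4.18) = 12.647 °C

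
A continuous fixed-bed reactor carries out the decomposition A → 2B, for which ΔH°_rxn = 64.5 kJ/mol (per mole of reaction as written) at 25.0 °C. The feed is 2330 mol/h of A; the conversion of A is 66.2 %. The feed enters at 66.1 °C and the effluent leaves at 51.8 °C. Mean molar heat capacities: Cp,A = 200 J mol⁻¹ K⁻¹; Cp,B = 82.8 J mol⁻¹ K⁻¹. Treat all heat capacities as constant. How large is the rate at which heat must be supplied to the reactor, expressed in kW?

Extent of reaction ξ = 0.662 × 2330 = 1542.5 mol/h
Reaction term: ξ·ΔH°_rxn = 1542.5 × 64.5 = 99489 kJ/h
Sensible, feed 66.1→25 °C: -19153 kJ/h
Outlet flows (mol/h): A 787.54, B 3084.9
Sensible, products 25→51.8 °C: 11067 kJ/h
Q = ΔH = 91403 kJ/h = 25.39 kW
Heat supplied = 25.39 kW

Q_in = 25.4 kW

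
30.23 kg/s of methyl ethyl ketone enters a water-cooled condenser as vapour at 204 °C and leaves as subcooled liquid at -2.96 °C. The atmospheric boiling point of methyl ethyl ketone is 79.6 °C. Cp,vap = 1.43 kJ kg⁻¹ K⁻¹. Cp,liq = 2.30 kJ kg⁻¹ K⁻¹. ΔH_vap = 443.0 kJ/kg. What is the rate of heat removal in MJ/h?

vapour 204→79.6 °C: -177.89 kJ/kg
condensation at 79.6 °C: -443 kJ/kg
liquid 79.6→-2.96 °C: -189.89 kJ/kg
Δh = -177.89 + -443 + -189.89 = -810.78 kJ/kg
Q = ṁ·Δh = 30.23 kg/s × -810.78 kJ/kg = -24510 kJ/s
|Q| = 24510 kW = 88236 MJ/h

Q_c = 88200 MJ/h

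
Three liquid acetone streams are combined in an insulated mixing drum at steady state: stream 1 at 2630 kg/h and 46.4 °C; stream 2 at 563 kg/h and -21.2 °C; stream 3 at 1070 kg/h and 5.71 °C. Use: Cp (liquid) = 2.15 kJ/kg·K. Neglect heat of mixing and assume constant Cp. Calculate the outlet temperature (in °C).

T_out = 27.3 °C

Adiabatic, steady state ⇒ Σ ṁᵢCp,ᵢ(T_out − Tᵢ) = 0
Σ ṁᵢCp,ᵢTᵢ = 2630×2.15×46.4 + 563×2.15×-21.2 + 1070×2.15×5.71 = 249840
Σ ṁᵢCp,ᵢ = 2630×2.15 + 563×2.15 + 1070×2.15 = 9165.5
T_out = 249840 / 9165.5 = 27.259 °C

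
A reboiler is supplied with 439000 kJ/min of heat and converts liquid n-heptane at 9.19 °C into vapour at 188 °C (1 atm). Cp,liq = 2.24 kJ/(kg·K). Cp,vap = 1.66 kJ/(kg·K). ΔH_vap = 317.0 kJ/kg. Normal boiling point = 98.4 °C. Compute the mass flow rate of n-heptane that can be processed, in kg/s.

ṁ = 11.0 kg/s

Δh = 2.24×(98.4−9.19) + 317.0 + 1.66×(188−98.4) = 665.57 kJ/kg
Q = 439000 kJ/min = 7316.7 kJ/s = 7316.7 kJ/s
ṁ = Q/Δh = 7316.7 / 665.57 = 10.993 kg/s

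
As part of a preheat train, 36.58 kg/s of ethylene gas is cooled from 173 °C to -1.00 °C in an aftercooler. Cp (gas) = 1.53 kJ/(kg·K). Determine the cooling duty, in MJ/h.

Q_c = 35100 MJ/h

Q = ṁ·Cp·ΔT = 36.58 × 1.53 × (-1.00 − 173) = -9738.3 kJ/s
Cooling duty = 35058 MJ/h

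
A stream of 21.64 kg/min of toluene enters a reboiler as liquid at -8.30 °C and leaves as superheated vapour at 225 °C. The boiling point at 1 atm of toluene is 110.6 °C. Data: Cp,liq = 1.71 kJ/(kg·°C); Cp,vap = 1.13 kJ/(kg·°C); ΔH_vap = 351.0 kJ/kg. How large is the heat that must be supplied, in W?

Q = 247000 W

liquid -8.30→110.6 °C: 203.32 kJ/kg
vaporisation at 110.6 °C: 351 kJ/kg
vapour 110.6→225 °C: 129.27 kJ/kg
Δh = 203.32 + 351 + 129.27 = 683.59 kJ/kg
Q = ṁ·Δh = 21.64 kg/min × 683.59 kJ/kg = 14793 kJ/min
|Q| = 246.55 kW = 246550 W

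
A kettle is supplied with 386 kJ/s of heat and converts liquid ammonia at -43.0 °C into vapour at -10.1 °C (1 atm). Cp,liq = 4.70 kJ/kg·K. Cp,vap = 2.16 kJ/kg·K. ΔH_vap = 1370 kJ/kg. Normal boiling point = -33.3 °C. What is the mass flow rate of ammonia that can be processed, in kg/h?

ṁ = 948 kg/h

Δh = 4.70×(-33.3−-43.0) + 1370 + 2.16×(-10.1−-33.3) = 1465.7 kJ/kg
Q = 386 kJ/s = 386 kJ/s = 1.3896e+06 kJ/h
ṁ = Q/Δh = 1.3896e+06 / 1465.7 = 948.08 kg/h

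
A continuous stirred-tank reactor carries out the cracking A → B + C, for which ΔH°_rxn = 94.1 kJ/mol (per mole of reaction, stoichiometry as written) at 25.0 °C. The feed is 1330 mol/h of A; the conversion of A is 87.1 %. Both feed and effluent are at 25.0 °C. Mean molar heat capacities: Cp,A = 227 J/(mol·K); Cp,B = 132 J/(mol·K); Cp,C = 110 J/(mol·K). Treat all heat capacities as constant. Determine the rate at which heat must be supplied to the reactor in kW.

Extent of reaction ξ = 0.871 × 1330 = 1158.4 mol/h
Reaction term: ξ·ΔH°_rxn = 1158.4 × 94.1 = 109010 kJ/h
Q = ΔH = 109010 kJ/h = 30.28 kW
Heat supplied = 30.28 kW

Q_in = 30.3 kW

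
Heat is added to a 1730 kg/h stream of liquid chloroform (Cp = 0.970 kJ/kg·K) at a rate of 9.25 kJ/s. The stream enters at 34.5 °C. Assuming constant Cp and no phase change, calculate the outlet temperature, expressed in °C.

T_out = 54.3 °C

Q = 9.25 kJ/s = 33300 kJ/h
ΔT = Q/(ṁ·Cp) = 33300/(1730×0.970) = 19.844 K
T_out = 34.5 + 19.844 = 54.344 °C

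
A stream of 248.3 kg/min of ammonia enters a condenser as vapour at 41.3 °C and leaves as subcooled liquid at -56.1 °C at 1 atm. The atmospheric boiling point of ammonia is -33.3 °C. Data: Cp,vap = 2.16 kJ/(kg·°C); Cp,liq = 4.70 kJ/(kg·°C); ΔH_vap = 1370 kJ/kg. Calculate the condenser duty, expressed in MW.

Q_c = 6.78 MW

vapour 41.3→-33.3 °C: -161.14 kJ/kg
condensation at -33.3 °C: -1370 kJ/kg
liquid -33.3→-56.1 °C: -107.16 kJ/kg
Δh = -161.14 + -1370 + -107.16 = -1638.3 kJ/kg
Q = ṁ·Δh = 248.3 kg/min × -1638.3 kJ/kg = -406790 kJ/min
|Q| = 6779.8 kW = 6.7798 MW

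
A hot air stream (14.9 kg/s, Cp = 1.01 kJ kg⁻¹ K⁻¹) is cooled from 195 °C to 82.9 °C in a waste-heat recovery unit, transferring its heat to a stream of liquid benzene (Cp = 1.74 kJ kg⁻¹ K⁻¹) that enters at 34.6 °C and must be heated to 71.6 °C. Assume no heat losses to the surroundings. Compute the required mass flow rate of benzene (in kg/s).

Heat released by hot stream: Q = 14.9 × 1.01 × (195 − 82.9) = 1687 kJ/s
Energy balance on cold side (adiabatic exchanger): Q = ṁ_c·Cp_c·(T_c,out − T_c,in)
ṁ_c = 1687 / [1.74 × (71.6 − 34.6)] = 26.204 kg/s

ṁ_c = 26.2 kg/s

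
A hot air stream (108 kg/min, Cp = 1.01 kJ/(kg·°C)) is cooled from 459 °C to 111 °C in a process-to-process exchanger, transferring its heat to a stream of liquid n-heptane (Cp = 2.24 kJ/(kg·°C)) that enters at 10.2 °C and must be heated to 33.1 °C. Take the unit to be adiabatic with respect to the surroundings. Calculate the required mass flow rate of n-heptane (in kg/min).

Heat released by hot stream: Q = 108 × 1.01 × (459 − 111) = 37960 kJ/min
Energy balance on cold side (adiabatic exchanger): Q = ṁ_c·Cp_c·(T_c,out − T_c,in)
ṁ_c = 37960 / [2.24 × (33.1 − 10.2)] = 740.02 kg/min

ṁ_c = 740 kg/min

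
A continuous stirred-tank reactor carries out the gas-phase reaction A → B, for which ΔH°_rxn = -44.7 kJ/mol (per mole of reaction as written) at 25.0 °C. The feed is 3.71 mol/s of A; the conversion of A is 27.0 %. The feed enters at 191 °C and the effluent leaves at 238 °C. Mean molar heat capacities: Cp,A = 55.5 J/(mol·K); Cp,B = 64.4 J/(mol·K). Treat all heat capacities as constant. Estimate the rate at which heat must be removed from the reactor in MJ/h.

Q_out = 120 MJ/h

Extent of reaction ξ = 0.270 × 3.71 = 1.0017 mol/s
Reaction term: ξ·ΔH°_rxn = 1.0017 × -44.7 = -44.776 kJ/s
Sensible, feed 191→25 °C: -34.18 kJ/s
Outlet flows (mol/s): A 2.7083, B 1.0017
Sensible, products 25→238 °C: 45.757 kJ/s
Q = ΔH = -33.2 kJ/s = -33.2 kW
Heat removed = 119.52 MJ/h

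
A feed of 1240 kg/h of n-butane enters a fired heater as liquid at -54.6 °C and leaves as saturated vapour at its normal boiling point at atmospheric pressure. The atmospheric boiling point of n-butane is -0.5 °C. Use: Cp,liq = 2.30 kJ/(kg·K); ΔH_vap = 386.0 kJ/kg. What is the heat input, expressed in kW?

liquid -54.6→-0.5 °C: 124.43 kJ/kg
vaporisation at -0.5 °C: 386 kJ/kg
Δh = 124.43 + 386 = 510.43 kJ/kg
Q = ṁ·Δh = 1240 kg/h × 510.43 kJ/kg = 632930 kJ/h
|Q| = 175.81 kW

Q = 176 kW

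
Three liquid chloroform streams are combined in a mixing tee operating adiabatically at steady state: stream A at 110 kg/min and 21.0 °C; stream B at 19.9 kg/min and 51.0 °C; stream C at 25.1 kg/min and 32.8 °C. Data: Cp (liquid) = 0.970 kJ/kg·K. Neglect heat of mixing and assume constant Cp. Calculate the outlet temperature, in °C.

Adiabatic, steady state ⇒ Σ ṁᵢCp,ᵢ(T_out − Tᵢ) = 0
Σ ṁᵢCp,ᵢTᵢ = 110×0.970×21.0 + 19.9×0.970×51.0 + 25.1×0.970×32.8 = 4023.7
Σ ṁᵢCp,ᵢ = 110×0.970 + 19.9×0.970 + 25.1×0.970 = 150.35
T_out = 4023.7 / 150.35 = 26.762 °C

T_out = 26.8 °C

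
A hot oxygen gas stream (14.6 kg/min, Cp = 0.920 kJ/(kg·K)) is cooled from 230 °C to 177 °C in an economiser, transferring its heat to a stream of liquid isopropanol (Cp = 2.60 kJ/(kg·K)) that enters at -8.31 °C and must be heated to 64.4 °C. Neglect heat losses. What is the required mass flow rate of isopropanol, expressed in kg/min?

Heat released by hot stream: Q = 14.6 × 0.920 × (230 − 177) = 711.9 kJ/min
Energy balance on cold side (adiabatic exchanger): Q = ṁ_c·Cp_c·(T_c,out − T_c,in)
ṁ_c = 711.9 / [2.60 × (64.4 − -8.31)] = 3.7657 kg/min

ṁ_c = 3.77 kg/min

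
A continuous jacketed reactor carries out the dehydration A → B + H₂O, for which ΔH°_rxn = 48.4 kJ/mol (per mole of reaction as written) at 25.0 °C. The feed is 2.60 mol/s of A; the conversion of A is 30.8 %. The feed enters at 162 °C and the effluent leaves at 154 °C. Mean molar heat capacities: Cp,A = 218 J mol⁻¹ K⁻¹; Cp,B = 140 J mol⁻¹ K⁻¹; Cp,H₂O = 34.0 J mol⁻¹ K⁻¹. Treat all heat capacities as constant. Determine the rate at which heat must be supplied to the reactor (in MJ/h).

Q_in = 107 MJ/h

Extent of reaction ξ = 0.308 × 2.60 = 0.8008 mol/s
Reaction term: ξ·ΔH°_rxn = 0.8008 × 48.4 = 38.759 kJ/s
Sensible, feed 162→25 °C: -77.652 kJ/s
Outlet flows (mol/s): A 1.7992, B 0.8008, H₂O 0.8008
Sensible, products 25→154 °C: 68.572 kJ/s
Q = ΔH = 29.679 kJ/s = 29.679 kW
Heat supplied = 106.84 MJ/h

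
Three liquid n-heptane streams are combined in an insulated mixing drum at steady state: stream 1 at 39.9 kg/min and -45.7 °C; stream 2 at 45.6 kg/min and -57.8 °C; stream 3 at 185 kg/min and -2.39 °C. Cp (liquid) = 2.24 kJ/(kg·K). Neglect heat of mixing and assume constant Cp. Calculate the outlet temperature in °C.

T_out = -18.1 °C

Energy balance with Q = 0: Σ ṁᵢCp,ᵢ(T_out − Tᵢ) = 0
Σ ṁᵢCp,ᵢTᵢ = 39.9×2.24×-45.7 + 45.6×2.24×-57.8 + 185×2.24×-2.39 = -10979
Σ ṁᵢCp,ᵢ = 39.9×2.24 + 45.6×2.24 + 185×2.24 = 605.92
T_out = -10979 / 605.92 = -18.119 °C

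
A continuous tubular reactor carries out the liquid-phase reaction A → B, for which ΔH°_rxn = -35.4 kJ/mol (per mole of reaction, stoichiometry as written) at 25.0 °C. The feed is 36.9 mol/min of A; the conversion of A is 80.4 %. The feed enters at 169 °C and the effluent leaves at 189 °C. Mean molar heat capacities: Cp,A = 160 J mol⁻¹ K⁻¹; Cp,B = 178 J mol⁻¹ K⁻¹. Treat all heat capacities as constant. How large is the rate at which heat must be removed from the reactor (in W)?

Extent of reaction ξ = 0.804 × 36.9 = 29.668 mol/min
Reaction term: ξ·ΔH°_rxn = 29.668 × -35.4 = -1050.2 kJ/min
Sensible, feed 169→25 °C: -850.18 kJ/min
Outlet flows (mol/min): A 7.2324, B 29.668
Sensible, products 25→189 °C: 1055.8 kJ/min
Q = ΔH = -844.57 kJ/min = -14.076 kW
Heat removed = 14076 W

Q_out = 14100 W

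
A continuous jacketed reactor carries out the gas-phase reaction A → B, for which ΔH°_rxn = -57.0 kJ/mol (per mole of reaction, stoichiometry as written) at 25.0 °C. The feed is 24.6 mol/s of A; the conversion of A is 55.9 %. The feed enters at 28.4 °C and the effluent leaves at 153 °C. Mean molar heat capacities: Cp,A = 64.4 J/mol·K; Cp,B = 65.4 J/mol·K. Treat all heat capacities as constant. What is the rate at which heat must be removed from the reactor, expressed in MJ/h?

Extent of reaction ξ = 0.559 × 24.6 = 13.751 mol/s
Reaction term: ξ·ΔH°_rxn = 13.751 × -57.0 = -783.83 kJ/s
Sensible, feed 28.4→25 °C: -5.3864 kJ/s
Outlet flows (mol/s): A 10.849, B 13.751
Sensible, products 25→153 °C: 204.54 kJ/s
Q = ΔH = -584.67 kJ/s = -584.67 kW
Heat removed = 2104.8 MJ/h

Q_out = 2100 MJ/h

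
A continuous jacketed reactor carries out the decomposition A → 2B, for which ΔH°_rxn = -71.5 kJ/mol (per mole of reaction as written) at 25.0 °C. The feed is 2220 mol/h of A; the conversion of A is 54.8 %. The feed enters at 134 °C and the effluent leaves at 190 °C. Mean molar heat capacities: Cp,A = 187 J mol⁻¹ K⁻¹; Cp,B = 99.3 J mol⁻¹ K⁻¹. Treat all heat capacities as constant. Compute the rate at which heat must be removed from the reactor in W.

Extent of reaction ξ = 0.548 × 2220 = 1216.6 mol/h
Reaction term: ξ·ΔH°_rxn = 1216.6 × -71.5 = -86984 kJ/h
Sensible, feed 134→25 °C: -45250 kJ/h
Outlet flows (mol/h): A 1003.4, B 2433.1
Sensible, products 25→190 °C: 70827 kJ/h
Q = ΔH = -61408 kJ/h = -17.058 kW
Heat removed = 17058 W

Q_out = 17100 W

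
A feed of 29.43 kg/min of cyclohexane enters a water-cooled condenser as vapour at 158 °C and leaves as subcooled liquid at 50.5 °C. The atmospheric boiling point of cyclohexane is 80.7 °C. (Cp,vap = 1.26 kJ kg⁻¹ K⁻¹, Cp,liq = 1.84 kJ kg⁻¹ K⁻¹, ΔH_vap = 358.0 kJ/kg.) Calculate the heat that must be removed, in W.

vapour 158→80.7 °C: -97.398 kJ/kg
condensation at 80.7 °C: -358 kJ/kg
liquid 80.7→50.5 °C: -55.568 kJ/kg
Δh = -97.398 + -358 + -55.568 = -510.97 kJ/kg
Q = ṁ·Δh = 29.43 kg/min × -510.97 kJ/kg = -15038 kJ/min
|Q| = 250.63 kW = 250630 W

Q_c = 251000 W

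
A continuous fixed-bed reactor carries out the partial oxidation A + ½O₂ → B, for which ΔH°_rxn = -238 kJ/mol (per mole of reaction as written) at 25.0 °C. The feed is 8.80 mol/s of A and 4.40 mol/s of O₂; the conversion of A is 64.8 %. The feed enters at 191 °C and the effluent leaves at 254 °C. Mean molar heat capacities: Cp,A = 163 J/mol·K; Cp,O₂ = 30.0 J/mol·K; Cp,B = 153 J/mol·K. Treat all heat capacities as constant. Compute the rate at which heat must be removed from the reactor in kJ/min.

Extent of reaction ξ = 0.648 × 8.80 = 5.7024 mol/s
Reaction term: ξ·ΔH°_rxn = 5.7024 × -238 = -1357.2 kJ/s
Sensible, feed 191→25 °C: -260.02 kJ/s
Outlet flows (mol/s): A 3.0976, O₂ 1.5488, B 5.7024
Sensible, products 25→254 °C: 326.06 kJ/s
Q = ΔH = -1291.1 kJ/s = -1291.1 kW
Heat removed = 77468 kJ/min

Q_out = 77500 kJ/min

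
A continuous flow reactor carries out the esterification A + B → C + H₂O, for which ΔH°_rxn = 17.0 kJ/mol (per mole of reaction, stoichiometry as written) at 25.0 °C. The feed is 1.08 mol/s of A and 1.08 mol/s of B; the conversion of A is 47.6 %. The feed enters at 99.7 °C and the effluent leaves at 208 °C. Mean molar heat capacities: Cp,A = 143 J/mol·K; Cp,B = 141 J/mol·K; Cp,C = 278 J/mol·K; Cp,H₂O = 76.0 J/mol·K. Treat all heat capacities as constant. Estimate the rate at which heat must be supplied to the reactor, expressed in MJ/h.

Q_in = 175 MJ/h

Extent of reaction ξ = 0.476 × 1.08 = 0.51408 mol/s
Reaction term: ξ·ΔH°_rxn = 0.51408 × 17.0 = 8.7394 kJ/s
Sensible, feed 99.7→25 °C: -22.912 kJ/s
Outlet flows (mol/s): A 0.56592, B 0.56592, C 0.51408, H₂O 0.51408
Sensible, products 25→208 °C: 62.715 kJ/s
Q = ΔH = 48.543 kJ/s = 48.543 kW
Heat supplied = 174.75 MJ/h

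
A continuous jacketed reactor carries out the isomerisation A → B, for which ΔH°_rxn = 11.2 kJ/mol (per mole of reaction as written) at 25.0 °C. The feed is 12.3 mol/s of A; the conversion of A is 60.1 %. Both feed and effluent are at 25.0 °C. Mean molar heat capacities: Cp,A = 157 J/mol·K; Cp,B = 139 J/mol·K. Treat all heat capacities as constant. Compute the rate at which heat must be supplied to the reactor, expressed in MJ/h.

Extent of reaction ξ = 0.601 × 12.3 = 7.3923 mol/s
Reaction term: ξ·ΔH°_rxn = 7.3923 × 11.2 = 82.794 kJ/s
Q = ΔH = 82.794 kJ/s = 82.794 kW
Heat supplied = 298.06 MJ/h

Q_in = 298 MJ/h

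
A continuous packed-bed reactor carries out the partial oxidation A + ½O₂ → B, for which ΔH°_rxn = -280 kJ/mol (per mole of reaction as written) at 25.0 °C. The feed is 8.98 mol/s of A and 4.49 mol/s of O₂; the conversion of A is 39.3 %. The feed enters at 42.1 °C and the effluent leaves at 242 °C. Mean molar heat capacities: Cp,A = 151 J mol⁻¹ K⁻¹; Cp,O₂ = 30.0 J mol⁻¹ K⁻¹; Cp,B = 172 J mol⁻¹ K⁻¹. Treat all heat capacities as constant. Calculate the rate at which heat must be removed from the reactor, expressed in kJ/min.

Q_out = 41100 kJ/min

Extent of reaction ξ = 0.393 × 8.98 = 3.5291 mol/s
Reaction term: ξ·ΔH°_rxn = 3.5291 × -280 = -988.16 kJ/s
Sensible, feed 42.1→25 °C: -25.491 kJ/s
Outlet flows (mol/s): A 5.4509, O₂ 2.7254, B 3.5291
Sensible, products 25→242 °C: 328.07 kJ/s
Q = ΔH = -685.58 kJ/s = -685.58 kW
Heat removed = 41135 kJ/min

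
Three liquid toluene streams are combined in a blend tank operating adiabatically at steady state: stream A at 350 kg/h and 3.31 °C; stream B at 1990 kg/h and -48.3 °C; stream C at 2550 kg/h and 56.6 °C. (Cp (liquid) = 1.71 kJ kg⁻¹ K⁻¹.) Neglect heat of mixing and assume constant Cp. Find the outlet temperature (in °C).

Energy balance with Q = 0: Σ ṁᵢCp,ᵢ(T_out − Tᵢ) = 0
Σ ṁᵢCp,ᵢTᵢ = 350×1.71×3.31 + 1990×1.71×-48.3 + 2550×1.71×56.6 = 84425
Σ ṁᵢCp,ᵢ = 350×1.71 + 1990×1.71 + 2550×1.71 = 8361.9
T_out = 84425 / 8361.9 = 10.096 °C

T_out = 10.1 °C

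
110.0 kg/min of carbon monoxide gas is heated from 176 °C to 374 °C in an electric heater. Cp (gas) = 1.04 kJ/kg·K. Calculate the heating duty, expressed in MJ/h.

Q = 1360 MJ/h

Q = ṁ·Cp·ΔT = 110.0 × 1.04 × (374 − 176) = 22651 kJ/min
Converting: 22651 / 60 s = 377.52 kW
Heating duty = 1359.1 MJ/h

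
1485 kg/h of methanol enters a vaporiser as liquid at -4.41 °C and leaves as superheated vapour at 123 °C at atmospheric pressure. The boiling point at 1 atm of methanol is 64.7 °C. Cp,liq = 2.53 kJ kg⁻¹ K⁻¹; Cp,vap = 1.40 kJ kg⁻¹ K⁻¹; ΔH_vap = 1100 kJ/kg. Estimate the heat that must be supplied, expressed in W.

liquid -4.41→64.7 °C: 174.85 kJ/kg
vaporisation at 64.7 °C: 1100 kJ/kg
vapour 64.7→123 °C: 81.62 kJ/kg
Δh = 174.85 + 1100 + 81.62 = 1356.5 kJ/kg
Q = ṁ·Δh = 1485 kg/h × 1356.5 kJ/kg = 2.0144e+06 kJ/h
|Q| = 559.54 kW = 559540 W

Q = 560000 W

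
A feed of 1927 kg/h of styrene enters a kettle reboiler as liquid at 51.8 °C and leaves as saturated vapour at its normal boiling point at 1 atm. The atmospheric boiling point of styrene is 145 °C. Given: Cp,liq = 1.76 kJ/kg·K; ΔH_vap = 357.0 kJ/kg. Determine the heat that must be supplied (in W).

liquid 51.8→145 °C: 164.03 kJ/kg
vaporisation at 145 °C: 357 kJ/kg
Δh = 164.03 + 357 = 521.03 kJ/kg
Q = ṁ·Δh = 1927 kg/h × 521.03 kJ/kg = 1.004e+06 kJ/h
|Q| = 278.9 kW = 278900 W

Q = 279000 W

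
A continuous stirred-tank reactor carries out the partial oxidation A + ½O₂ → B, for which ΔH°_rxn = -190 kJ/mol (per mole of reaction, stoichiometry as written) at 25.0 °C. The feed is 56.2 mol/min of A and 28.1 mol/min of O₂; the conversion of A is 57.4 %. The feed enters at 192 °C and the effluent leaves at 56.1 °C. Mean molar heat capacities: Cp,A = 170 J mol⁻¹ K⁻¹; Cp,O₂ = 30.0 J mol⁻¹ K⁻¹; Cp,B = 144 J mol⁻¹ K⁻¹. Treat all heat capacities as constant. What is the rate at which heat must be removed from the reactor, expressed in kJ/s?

Extent of reaction ξ = 0.574 × 56.2 = 32.259 mol/min
Reaction term: ξ·ΔH°_rxn = 32.259 × -190 = -6129.2 kJ/min
Sensible, feed 192→25 °C: -1736.3 kJ/min
Outlet flows (mol/min): A 23.941, O₂ 11.971, B 32.259
Sensible, products 25→56.1 °C: 282.21 kJ/min
Q = ΔH = -7583.3 kJ/min = -126.39 kW
Heat removed = 126.39 kJ/s

Q_out = 126 kJ/s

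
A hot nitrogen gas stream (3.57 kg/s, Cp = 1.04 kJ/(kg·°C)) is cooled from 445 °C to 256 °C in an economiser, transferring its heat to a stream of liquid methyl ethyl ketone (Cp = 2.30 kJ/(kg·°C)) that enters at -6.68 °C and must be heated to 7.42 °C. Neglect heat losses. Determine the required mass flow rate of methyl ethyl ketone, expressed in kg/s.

Heat released by hot stream: Q = 3.57 × 1.04 × (445 − 256) = 701.72 kJ/s
Energy balance on cold side (adiabatic exchanger): Q = ṁ_c·Cp_c·(T_c,out − T_c,in)
ṁ_c = 701.72 / [2.30 × (7.42 − -6.68)] = 21.638 kg/s

ṁ_c = 21.6 kg/s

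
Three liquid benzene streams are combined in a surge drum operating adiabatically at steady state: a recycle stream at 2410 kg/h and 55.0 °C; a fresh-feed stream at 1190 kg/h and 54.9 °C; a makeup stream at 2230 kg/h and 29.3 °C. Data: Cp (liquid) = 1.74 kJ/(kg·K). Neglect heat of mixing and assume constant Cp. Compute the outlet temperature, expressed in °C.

Energy balance with Q = 0: Σ ṁᵢCp,ᵢ(T_out − Tᵢ) = 0
Σ ṁᵢCp,ᵢTᵢ = 2410×1.74×55.0 + 1190×1.74×54.9 + 2230×1.74×29.3 = 458000
Σ ṁᵢCp,ᵢ = 2410×1.74 + 1190×1.74 + 2230×1.74 = 10144
T_out = 458000 / 10144 = 45.149 °C

T_out = 45.1 °C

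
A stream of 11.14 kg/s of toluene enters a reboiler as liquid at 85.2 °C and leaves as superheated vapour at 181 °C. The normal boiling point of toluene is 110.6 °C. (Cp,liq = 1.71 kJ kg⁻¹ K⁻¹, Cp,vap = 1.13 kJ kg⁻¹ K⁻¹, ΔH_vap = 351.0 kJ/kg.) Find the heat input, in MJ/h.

Q = 19000 MJ/h

liquid 85.2→110.6 °C: 43.434 kJ/kg
vaporisation at 110.6 °C: 351 kJ/kg
vapour 110.6→181 °C: 79.552 kJ/kg
Δh = 43.434 + 351 + 79.552 = 473.99 kJ/kg
Q = ṁ·Δh = 11.14 kg/s × 473.99 kJ/kg = 5280.2 kJ/s
|Q| = 5280.2 kW = 19009 MJ/h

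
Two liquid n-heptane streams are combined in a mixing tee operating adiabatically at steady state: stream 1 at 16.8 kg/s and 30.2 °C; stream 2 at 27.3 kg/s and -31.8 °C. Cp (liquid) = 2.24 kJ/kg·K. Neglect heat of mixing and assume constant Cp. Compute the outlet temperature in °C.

T_out = -8.18 °C

Adiabatic, steady state ⇒ Σ ṁᵢCp,ᵢ(T_out − Tᵢ) = 0
Σ ṁᵢCp,ᵢTᵢ = 16.8×2.24×30.2 + 27.3×2.24×-31.8 = -808.15
Σ ṁᵢCp,ᵢ = 16.8×2.24 + 27.3×2.24 = 98.784
T_out = -808.15 / 98.784 = -8.181 °C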